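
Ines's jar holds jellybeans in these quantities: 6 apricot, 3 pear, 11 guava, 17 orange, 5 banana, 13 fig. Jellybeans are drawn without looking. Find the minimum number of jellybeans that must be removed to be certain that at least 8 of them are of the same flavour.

36

An adversary could hand out at most 7 jellybeans per flavour (apricot, pear, banana run out sooner): 6 + 3 + 7 + 7 + 5 + 7 = 35 jellybeans and still no flavour has 8.
One more jellybean lands in a flavour already at 7, so 36 draws are enough and 35 are not.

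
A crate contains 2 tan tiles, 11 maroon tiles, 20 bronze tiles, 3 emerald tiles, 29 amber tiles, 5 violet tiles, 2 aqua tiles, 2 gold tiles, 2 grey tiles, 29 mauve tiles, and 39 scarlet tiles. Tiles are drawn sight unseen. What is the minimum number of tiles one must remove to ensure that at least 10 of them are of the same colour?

62

The 11 colours are the holes; the tiles drawn are the pigeons.
To avoid 10 of any one colour, the worst case takes at most 9 of each colour, or every tile of a colour that has fewer than 9.
That gives 2 + 9 + 9 + 3 + 9 + 5 + 2 + 2 + 2 + 9 + 9 = 61 tiles with no colour reaching 10.
The next tile forces some colour to 10, so 61 + 1 = 62.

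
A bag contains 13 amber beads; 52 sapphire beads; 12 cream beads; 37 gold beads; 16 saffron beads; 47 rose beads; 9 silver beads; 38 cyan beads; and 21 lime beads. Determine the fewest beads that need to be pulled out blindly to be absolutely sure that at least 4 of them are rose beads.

In the worst case for collecting rose beads, every non-rose bead comes out first.
There are 13 + 52 + 12 + 37 + 16 + 9 + 38 + 21 = 198 non-rose beads altogether.
After those, each further bead must be rose, so 198 + 4 = 202 draws guarantee 4 rose beads.

202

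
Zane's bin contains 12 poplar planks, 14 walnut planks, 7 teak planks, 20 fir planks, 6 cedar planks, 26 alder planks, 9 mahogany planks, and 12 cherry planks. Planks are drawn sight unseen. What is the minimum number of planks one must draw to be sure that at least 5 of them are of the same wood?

33

Put each drawn plank into a box by wood. The largest draw with every box below 5 takes min(count, 4) from each wood.
Σ min(cᵢ, 4) = 4 + 4 + 4 + 4 + 4 + 4 + 4 + 4 = 32.
Draw number 32 + 1 = 33 must push one box to 5.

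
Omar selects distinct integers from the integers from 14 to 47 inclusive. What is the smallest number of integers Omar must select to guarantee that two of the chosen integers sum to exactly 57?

A set avoiding the sum 57 can contain at most one of each pair {x, 57−x}, plus the 4 elements whose complement lies outside the range.
The integers 29, …, 47 (19 of them) are such a set: any two sum to at least 29+30 = 59 > 57.
Any 20th integer completes one of the 15 pairs, so 20 choices force a sum of 57.

20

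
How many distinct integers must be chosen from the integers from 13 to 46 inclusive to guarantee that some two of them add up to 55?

Two chosen integers sum to 55 exactly when both halves of some pair {x, 55−x} with 13 ≤ x ≤ 55−x ≤ 42 are chosen — 15 such pairs.
The remaining 4 elements (those with no distinct partner in range) can never complete a 55-sum, so the worst case takes all of them and one from each pair: 4 + 15 = 19.
The 20th integer has to be the second member of some pair, so 19 + 1 = 20.

20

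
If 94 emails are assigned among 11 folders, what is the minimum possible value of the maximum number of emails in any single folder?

The 11 folders are the holes and the 94 emails are the pigeons.
If every folder held at most 8 emails, the total would be at most 11 × 8 = 88, which is less than 94.
So some folder holds at least ⌈94/11⌉ = 9 emails.

9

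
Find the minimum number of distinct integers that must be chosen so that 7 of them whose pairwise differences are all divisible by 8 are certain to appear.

Integers whose pairwise differences are multiples of 8 are exactly those sharing a remainder mod 8. Pigeonhole: the 8 residue classes mod 8 are the pigeonholes.
With 48 integers one could put 6 in each residue class and have no class reach 7.
The 49th integer pushes some class to 7, so 8·6 + 1 = 49.

49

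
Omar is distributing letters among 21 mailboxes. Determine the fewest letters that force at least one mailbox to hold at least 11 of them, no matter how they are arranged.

With 210 letters one could put exactly 10 in each of the 21 mailboxes, and no mailbox would reach 11.
One more letter must land in a mailbox that already has 10, giving it 11.
So 21 × 10 + 1 = 211 letters are required.

211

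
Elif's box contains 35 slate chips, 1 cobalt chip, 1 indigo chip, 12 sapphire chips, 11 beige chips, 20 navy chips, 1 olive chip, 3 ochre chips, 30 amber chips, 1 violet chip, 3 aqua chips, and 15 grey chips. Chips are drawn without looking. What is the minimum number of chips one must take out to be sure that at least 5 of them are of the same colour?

By pigeonhole, the 12 colours are the holes; the chips drawn are the pigeons.
To avoid 5 of any one colour, the worst case takes at most 4 of each colour, or every chip of a colour that has fewer than 4.
That gives 4 + 1 + 1 + 4 + 4 + 4 + 1 + 3 + 4 + 1 + 3 + 4 = 34 chips with no colour reaching 5.
The next chip forces some colour to 5, so 34 + 1 = 35.

35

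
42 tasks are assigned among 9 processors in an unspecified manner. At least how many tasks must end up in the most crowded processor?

5

By pigeonhole, the 9 processors are the holes and the 42 tasks are the pigeons.
If every processor held at most 4 tasks, the total would be at most 9 × 4 = 36, which is less than 42.
So some processor holds at least ⌈42/9⌉ = 5 tasks.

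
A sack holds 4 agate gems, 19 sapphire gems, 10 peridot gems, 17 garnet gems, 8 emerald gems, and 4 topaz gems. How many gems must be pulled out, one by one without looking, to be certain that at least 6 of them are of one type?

An adversary could hand out at most 5 gems per type (agate, topaz run out sooner): 4 + 5 + 5 + 5 + 5 + 4 = 28 gems and still no type has 6.
One more gem lands in a type already at 5, so 29 draws are enough and 28 are not.

29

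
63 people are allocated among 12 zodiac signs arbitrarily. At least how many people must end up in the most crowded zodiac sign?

By the pigeonhole principle, the 12 zodiac signs are the holes and the 63 people are the pigeons.
If every zodiac sign held at most 5 people, the total would be at most 12 × 5 = 60, which is less than 63.
So some zodiac sign holds at least ⌈63/12⌉ = 6 people.

6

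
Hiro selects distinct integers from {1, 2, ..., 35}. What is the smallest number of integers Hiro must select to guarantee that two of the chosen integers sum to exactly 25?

Two chosen integers sum to 25 exactly when both halves of some pair {x, 25−x} with 1 ≤ x ≤ 25−x ≤ 24 are chosen — 12 such pairs.
The remaining 11 elements (those with no distinct partner in range) can never complete a 25-sum, so the worst case takes all of them and one from each pair: 11 + 12 = 23.
Pigeonhole: the 24th integer has to be the second member of some pair, so 23 + 1 = 24.

24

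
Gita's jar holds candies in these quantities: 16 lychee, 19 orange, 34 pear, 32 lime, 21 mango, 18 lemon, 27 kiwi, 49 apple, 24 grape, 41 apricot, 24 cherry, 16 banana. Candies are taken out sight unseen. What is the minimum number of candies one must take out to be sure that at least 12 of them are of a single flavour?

Put each drawn candy into a box by flavour. The largest draw with every box below 12 takes min(count, 11) from each flavour.
Σ min(cᵢ, 11) = 11 + 11 + 11 + 11 + 11 + 11 + 11 + 11 + 11 + 11 + 11 + 11 = 132.
Draw number 132 + 1 = 133 must push one box to 12.

133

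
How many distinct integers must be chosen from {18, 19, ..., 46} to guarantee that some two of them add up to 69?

A set avoiding the sum 69 can contain at most one of each pair {x, 69−x}, plus the 5 elements whose complement lies outside the range.
The integers 18, …, 34 (17 of them) are such a set: any two sum to at least 18+19 = 37 and at most 33+34 = 67 < 69.
Any 18th integer completes one of the 12 pairs, so 18 choices force a sum of 69.

18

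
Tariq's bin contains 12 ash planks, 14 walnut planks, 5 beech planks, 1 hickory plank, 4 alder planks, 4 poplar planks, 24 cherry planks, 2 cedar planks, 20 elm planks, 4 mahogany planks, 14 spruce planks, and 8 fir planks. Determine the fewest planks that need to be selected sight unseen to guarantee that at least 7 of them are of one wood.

An adversary could hand out at most 6 planks per wood (6 woods run out sooner): 6 + 6 + 5 + 1 + 4 + 4 + 6 + 2 + 6 + 4 + 6 + 6 = 56 planks and still no wood has 7.
One more plank lands in a wood already at 6, so 57 draws are enough and 56 are not.

57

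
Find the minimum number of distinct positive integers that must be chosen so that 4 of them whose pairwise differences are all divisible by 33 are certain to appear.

Integers whose pairwise differences are multiples of 33 are exactly those sharing a remainder mod 33. Pigeonhole: the 33 residue classes mod 33 are the pigeonholes.
With 99 integers one could put 3 in each residue class and have no class reach 4.
The 100th integer pushes some class to 4, so 33·3 + 1 = 100.

100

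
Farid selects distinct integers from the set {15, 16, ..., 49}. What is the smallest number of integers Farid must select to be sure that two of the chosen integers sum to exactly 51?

Group the elements by complementary pair {x, 51−x}: {15,36}, {16,35}, {17,34}, …, giving 11 two-element pairs and 13 integers whose partner 51−x falls outside [15,49].
By pigeonhole, treating each of those 24 groups as a pigeonhole, one can pick one integer per group — 24 integers — with no two summing to 51.
The 25th integer lands in an occupied pair, forcing a sum of 51.

25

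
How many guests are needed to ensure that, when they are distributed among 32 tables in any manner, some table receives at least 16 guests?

With 480 guests one could put exactly 15 in each of the 32 tables, and no table would reach 16.
By pigeonhole, one more guest must land in a table that already has 15, giving it 16.
So 32 × 15 + 1 = 481 guests are required.

481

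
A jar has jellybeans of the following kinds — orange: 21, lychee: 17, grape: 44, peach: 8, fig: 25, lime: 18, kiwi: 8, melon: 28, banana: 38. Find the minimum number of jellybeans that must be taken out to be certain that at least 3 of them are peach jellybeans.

202

In the worst case for collecting peach jellybeans, every non-peach jellybean comes out first.
There are 21 + 17 + 44 + 25 + 18 + 8 + 28 + 38 = 199 non-peach jellybeans altogether.
After those, each further jellybean must be peach, so 199 + 3 = 202 draws guarantee 3 peach jellybeans.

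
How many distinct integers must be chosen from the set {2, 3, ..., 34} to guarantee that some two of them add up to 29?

A set avoiding the sum 29 can contain at most one of each pair {x, 29−x}, plus the 7 elements whose complement lies outside the range.
The integers 15, …, 34 (20 of them) are such a set: any two sum to at least 15+16 = 31 > 29.
Pigeonhole: any 21st integer completes one of the 13 pairs, so 21 choices force a sum of 29.

21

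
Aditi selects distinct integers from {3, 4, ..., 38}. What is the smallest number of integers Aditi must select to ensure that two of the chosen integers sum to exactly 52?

A set avoiding the sum 52 can contain at most one of each pair {x, 52−x}, plus the 12 elements whose complement lies outside the range or equal to its own complement.
The integers 3, …, 26 (24 of them) are such a set: any two sum to at least 3+4 = 7 and at most 25+26 = 51 < 52.
By the pigeonhole principle, any 25th integer completes one of the 12 pairs, so 25 choices force a sum of 52.

25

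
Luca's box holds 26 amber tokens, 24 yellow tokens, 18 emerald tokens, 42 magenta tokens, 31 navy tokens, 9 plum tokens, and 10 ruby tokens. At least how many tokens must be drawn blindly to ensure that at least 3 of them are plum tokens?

In the worst case for collecting plum tokens, every non-plum token comes out first.
There are 26 + 24 + 18 + 42 + 31 + 10 = 151 non-plum tokens altogether.
After those, each further token must be plum, so 151 + 3 = 154 draws guarantee 3 plum tokens.

154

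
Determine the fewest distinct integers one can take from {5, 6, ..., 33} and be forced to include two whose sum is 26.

22

A set avoiding the sum 26 can contain at most one of each pair {x, 26−x}, plus the 13 elements whose complement lies outside the range or equal to its own complement.
The integers 13, …, 33 (21 of them) are such a set: any two sum to at least 13+14 = 27 > 26.
Any 22nd integer completes one of the 8 pairs, so 22 choices force a sum of 26.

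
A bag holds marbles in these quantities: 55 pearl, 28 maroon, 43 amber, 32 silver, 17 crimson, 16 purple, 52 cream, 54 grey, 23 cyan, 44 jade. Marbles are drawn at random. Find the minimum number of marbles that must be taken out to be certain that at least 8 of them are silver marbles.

340

In the worst case for collecting silver marbles, every non-silver marble comes out first.
There are 55 + 28 + 43 + 17 + 16 + 52 + 54 + 23 + 44 = 332 non-silver marbles altogether.
After those, each further marble must be silver, so 332 + 8 = 340 draws guarantee 8 silver marbles.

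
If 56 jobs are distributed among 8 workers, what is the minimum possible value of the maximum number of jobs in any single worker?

The 8 workers are the holes and the 56 jobs are the pigeons.
If every worker held at most 6 jobs, the total would be at most 8 × 6 = 48, which is less than 56.
So some worker holds at least ⌈56/8⌉ = 7 jobs.

7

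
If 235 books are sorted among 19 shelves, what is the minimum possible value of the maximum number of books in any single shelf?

By pigeonhole, the 19 shelves are the holes and the 235 books are the pigeons.
If every shelf held at most 12 books, the total would be at most 19 × 12 = 228, which is less than 235.
So some shelf holds at least ⌈235/19⌉ = 13 books.

13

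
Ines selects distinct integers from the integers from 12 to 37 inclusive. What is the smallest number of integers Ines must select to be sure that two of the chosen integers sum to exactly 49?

Two chosen integers sum to 49 exactly when both halves of some pair {x, 49−x} with 12 ≤ x ≤ 49−x ≤ 37 are chosen — 13 such pairs.
Every element belongs to one of those pairs, so the worst case picks one from each: 13 integers.
The 14th integer has to be the second member of some pair, so 13 + 1 = 14.

14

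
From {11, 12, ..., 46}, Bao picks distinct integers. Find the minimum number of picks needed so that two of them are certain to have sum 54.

21

A set avoiding the sum 54 can contain at most one of each pair {x, 54−x}, plus the 4 elements whose complement lies outside the range or equal to its own complement.
The integers 27, …, 46 (20 of them) are such a set: any two sum to at least 27+28 = 55 > 54.
By the pigeonhole principle, any 21st integer completes one of the 16 pairs, so 21 choices force a sum of 54.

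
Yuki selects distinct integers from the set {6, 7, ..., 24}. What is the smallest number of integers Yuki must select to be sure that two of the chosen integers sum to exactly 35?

Group the elements by complementary pair {x, 35−x}: {11,24}, {12,23}, {13,22}, …, giving 7 two-element pairs and 5 integers whose partner 35−x falls outside [6,24].
Pigeonhole: treating each of those 12 groups as a pigeonhole, one can pick one integer per group — 12 integers — with no two summing to 35.
The 13th integer lands in an occupied pair, forcing a sum of 35.

13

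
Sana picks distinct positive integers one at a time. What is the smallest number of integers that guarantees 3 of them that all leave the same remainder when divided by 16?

33

Pigeonhole: the 16 residue classes mod 16 are the pigeonholes.
With 32 integers one could put 2 in each residue class and have no class reach 3.
The 33rd integer pushes some class to 3, so 16·2 + 1 = 33.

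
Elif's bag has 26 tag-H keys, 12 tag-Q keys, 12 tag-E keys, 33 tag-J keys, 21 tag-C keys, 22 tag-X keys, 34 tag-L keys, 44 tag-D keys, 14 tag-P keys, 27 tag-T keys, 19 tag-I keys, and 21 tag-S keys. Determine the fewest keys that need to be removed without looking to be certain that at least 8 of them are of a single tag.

85

By pigeonhole, the 12 tags are the holes; the keys drawn are the pigeons.
To avoid 8 of any one tag, the worst case takes at most 7 of each tag.
That gives 7 + 7 + 7 + 7 + 7 + 7 + 7 + 7 + 7 + 7 + 7 + 7 = 84 keys with no tag reaching 8.
The next key forces some tag to 8, so 84 + 1 = 85.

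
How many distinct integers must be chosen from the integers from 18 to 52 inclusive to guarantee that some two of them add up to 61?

Group the elements by complementary pair {x, 61−x}: {18,43}, {19,42}, {20,41}, …, giving 13 two-element pairs and 9 integers whose partner 61−x falls outside [18,52].
Treating each of those 22 groups as a pigeonhole, one can pick one integer per group — 22 integers — with no two summing to 61.
The 23rd integer lands in an occupied pair, forcing a sum of 61.

23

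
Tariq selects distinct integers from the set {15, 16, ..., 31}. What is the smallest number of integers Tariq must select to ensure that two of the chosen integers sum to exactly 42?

A set avoiding the sum 42 can contain at most one of each pair {x, 42−x}, plus the 5 elements whose complement lies outside the range or equal to its own complement.
The integers 21, …, 31 (11 of them) are such a set: any two sum to at least 21+22 = 43 > 42.
Any 12th integer completes one of the 6 pairs, so 12 choices force a sum of 42.

12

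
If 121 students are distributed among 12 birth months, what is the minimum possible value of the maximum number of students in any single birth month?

Pigeonhole: the 12 birth months are the holes and the 121 students are the pigeons.
If every birth month held at most 10 students, the total would be at most 12 × 10 = 120, which is less than 121.
So some birth month holds at least ⌈121/12⌉ = 11 students.

11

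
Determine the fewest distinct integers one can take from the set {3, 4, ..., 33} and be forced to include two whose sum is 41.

A set avoiding the sum 41 can contain at most one of each pair {x, 41−x}, plus the 5 elements whose complement lies outside the range.
The integers 3, …, 20 (18 of them) are such a set: any two sum to at least 3+4 = 7 and at most 19+20 = 39 < 41.
Any 19th integer completes one of the 13 pairs, so 19 choices force a sum of 41.

19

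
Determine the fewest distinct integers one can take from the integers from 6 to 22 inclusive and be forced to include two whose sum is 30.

11

Two chosen integers sum to 30 exactly when both halves of some pair {x, 30−x} with 8 ≤ x ≤ 30−x ≤ 22 are chosen — 7 such pairs.
The remaining 3 elements (those with no distinct partner in range) can never complete a 30-sum, so the worst case takes all of them and one from each pair: 3 + 7 = 10.
Pigeonhole: the 11th integer has to be the second member of some pair, so 10 + 1 = 11.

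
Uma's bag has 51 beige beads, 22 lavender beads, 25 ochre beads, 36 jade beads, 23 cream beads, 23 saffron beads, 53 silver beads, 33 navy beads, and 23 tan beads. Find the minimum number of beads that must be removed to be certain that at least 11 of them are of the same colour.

An adversary could hand out at most 10 beads per colour: 10 + 10 + 10 + 10 + 10 + 10 + 10 + 10 + 10 = 90 beads and still no colour has 11.
By pigeonhole, one more bead lands in a colour already at 10, so 91 draws are enough and 90 are not.

91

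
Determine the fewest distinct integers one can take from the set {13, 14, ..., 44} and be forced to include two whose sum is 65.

Two chosen integers sum to 65 exactly when both halves of some pair {x, 65−x} with 21 ≤ x ≤ 65−x ≤ 44 are chosen — 12 such pairs.
The remaining 8 elements (those with no distinct partner in range) can never complete a 65-sum, so the worst case takes all of them and one from each pair: 8 + 12 = 20.
By the pigeonhole principle, the 21st integer has to be the second member of some pair, so 20 + 1 = 21.

21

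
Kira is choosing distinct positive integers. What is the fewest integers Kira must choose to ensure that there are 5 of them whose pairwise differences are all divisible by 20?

Integers whose pairwise differences are multiples of 20 are exactly those sharing a remainder mod 20. The 20 residue classes mod 20 are the pigeonholes.
With 80 integers one could put 4 in each residue class and have no class reach 5.
The 81st integer pushes some class to 5, so 20·4 + 1 = 81.

81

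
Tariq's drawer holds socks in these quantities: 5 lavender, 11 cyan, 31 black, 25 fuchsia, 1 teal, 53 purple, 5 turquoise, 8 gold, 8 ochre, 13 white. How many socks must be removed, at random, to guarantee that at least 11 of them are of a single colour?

By the pigeonhole principle, put each drawn sock into a box by colour. The largest draw with every box below 11 takes min(count, 10) from each colour; colours with fewer than 10 contribute all they have.
Σ min(cᵢ, 10) = 5 + 10 + 10 + 10 + 1 + 10 + 5 + 8 + 8 + 10 = 77.
Draw number 77 + 1 = 78 must push one box to 11.

78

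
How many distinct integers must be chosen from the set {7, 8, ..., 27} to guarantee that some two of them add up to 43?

A set avoiding the sum 43 can contain at most one of each pair {x, 43−x}, plus the 9 elements whose complement lies outside the range.
The integers 7, …, 21 (15 of them) are such a set: any two sum to at least 7+8 = 15 and at most 20+21 = 41 < 43.
By the pigeonhole principle, any 16th integer completes one of the 6 pairs, so 16 choices force a sum of 43.

16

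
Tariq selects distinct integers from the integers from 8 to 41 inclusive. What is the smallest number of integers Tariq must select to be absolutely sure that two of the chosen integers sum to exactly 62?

A set avoiding the sum 62 can contain at most one of each pair {x, 62−x}, plus the 14 elements whose complement lies outside the range or equal to its own complement.
The integers 8, …, 31 (24 of them) are such a set: any two sum to at least 8+9 = 17 and at most 30+31 = 61 < 62.
Pigeonhole: any 25th integer completes one of the 10 pairs, so 25 choices force a sum of 62.

25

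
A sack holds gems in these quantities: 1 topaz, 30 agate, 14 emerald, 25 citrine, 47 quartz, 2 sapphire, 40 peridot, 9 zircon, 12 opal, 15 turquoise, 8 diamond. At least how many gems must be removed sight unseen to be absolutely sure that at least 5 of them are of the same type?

The 11 types are the holes; the gems drawn are the pigeons.
To avoid 5 of any one type, the worst case takes at most 4 of each type, or every gem of a type that has fewer than 4.
That gives 1 + 4 + 4 + 4 + 4 + 2 + 4 + 4 + 4 + 4 + 4 = 39 gems with no type reaching 5.
The next gem forces some type to 5, so 39 + 1 = 40.

40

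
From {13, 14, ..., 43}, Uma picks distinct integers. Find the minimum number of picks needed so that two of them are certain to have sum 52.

19

A set avoiding the sum 52 can contain at most one of each pair {x, 52−x}, plus the 5 elements whose complement lies outside the range or equal to its own complement.
The integers 26, …, 43 (18 of them) are such a set: any two sum to at least 26+27 = 53 > 52.
By pigeonhole, any 19th integer completes one of the 13 pairs, so 19 choices force a sum of 52.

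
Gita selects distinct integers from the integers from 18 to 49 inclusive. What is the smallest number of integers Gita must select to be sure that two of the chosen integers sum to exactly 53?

24

Group the elements by complementary pair {x, 53−x}: {18,35}, {19,34}, {20,33}, …, giving 9 two-element pairs and 14 integers whose partner 53−x falls outside [18,49].
By pigeonhole, treating each of those 23 groups as a pigeonhole, one can pick one integer per group — 23 integers — with no two summing to 53.
The 24th integer lands in an occupied pair, forcing a sum of 53.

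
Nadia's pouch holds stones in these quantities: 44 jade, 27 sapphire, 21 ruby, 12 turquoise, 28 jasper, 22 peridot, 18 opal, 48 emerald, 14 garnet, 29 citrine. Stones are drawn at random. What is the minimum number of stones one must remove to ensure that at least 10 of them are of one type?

The 10 types are the holes; the stones drawn are the pigeons.
To avoid 10 of any one type, the worst case takes at most 9 of each type.
That gives 9 + 9 + 9 + 9 + 9 + 9 + 9 + 9 + 9 + 9 = 90 stones with no type reaching 10.
The next stone forces some type to 10, so 90 + 1 = 91.

91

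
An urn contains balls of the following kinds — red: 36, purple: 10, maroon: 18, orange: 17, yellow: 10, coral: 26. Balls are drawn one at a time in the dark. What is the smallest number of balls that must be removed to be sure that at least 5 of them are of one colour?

25

By pigeonhole, put each drawn ball into a box by colour. The largest draw with every box below 5 takes min(count, 4) from each colour.
Σ min(cᵢ, 4) = 4 + 4 + 4 + 4 + 4 + 4 = 24.
Draw number 24 + 1 = 25 must push one box to 5.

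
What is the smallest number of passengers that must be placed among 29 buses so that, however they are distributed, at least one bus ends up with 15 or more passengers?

With 406 passengers one could put exactly 14 in each of the 29 buses, and no bus would reach 15.
Pigeonhole: one more passenger must land in a bus that already has 14, giving it 15.
So 29 × 14 + 1 = 407 passengers are required.

407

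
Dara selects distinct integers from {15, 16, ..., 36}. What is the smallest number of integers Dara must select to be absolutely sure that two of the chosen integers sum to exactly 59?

16

Two chosen integers sum to 59 exactly when both halves of some pair {x, 59−x} with 23 ≤ x ≤ 59−x ≤ 36 are chosen — 7 such pairs.
The remaining 8 elements (those with no distinct partner in range) can never complete a 59-sum, so the worst case takes all of them and one from each pair: 8 + 7 = 15.
The 16th integer has to be the second member of some pair, so 15 + 1 = 16.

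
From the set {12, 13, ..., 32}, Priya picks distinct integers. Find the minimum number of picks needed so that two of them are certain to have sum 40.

Group the elements by complementary pair {x, 40−x}: {12,28}, {13,27}, {14,26}, …, giving 8 two-element pairs, the single value 20 (it cannot pair with itself since the integers are distinct), and 4 integers whose partner 40−x falls outside [12,32].
Treating each of those 13 groups as a pigeonhole, one can pick one integer per group — 13 integers — with no two summing to 40.
The 14th integer lands in an occupied pair, forcing a sum of 40.

14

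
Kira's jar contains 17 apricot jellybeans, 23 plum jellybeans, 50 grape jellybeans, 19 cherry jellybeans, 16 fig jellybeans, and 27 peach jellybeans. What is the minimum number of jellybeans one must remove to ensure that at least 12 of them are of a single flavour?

An adversary could hand out at most 11 jellybeans per flavour: 11 + 11 + 11 + 11 + 11 + 11 = 66 jellybeans and still no flavour has 12.
Pigeonhole: one more jellybean lands in a flavour already at 11, so 67 draws are enough and 66 are not.

67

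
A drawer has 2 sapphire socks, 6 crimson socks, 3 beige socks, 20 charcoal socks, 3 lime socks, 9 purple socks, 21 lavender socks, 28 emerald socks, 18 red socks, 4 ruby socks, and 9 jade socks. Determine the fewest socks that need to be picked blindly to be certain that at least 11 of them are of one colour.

By pigeonhole, put each drawn sock into a box by colour. The largest draw with every box below 11 takes min(count, 10) from each colour; colours with fewer than 10 contribute all they have.
Σ min(cᵢ, 10) = 2 + 6 + 3 + 10 + 3 + 9 + 10 + 10 + 10 + 4 + 9 = 76.
Draw number 76 + 1 = 77 must push one box to 11.

77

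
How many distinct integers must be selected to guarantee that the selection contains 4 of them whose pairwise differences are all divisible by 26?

Integers whose pairwise differences are multiples of 26 are exactly those sharing a remainder mod 26. The 26 residue classes mod 26 are the pigeonholes.
With 78 integers one could put 3 in each residue class and have no class reach 4.
The 79th integer pushes some class to 4, so 26·3 + 1 = 79.

79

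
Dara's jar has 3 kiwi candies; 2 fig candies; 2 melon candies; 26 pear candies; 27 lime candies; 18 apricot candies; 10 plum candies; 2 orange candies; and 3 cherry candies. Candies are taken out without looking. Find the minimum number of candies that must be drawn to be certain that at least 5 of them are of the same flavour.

An adversary could hand out at most 4 candies per flavour (5 flavours run out sooner): 3 + 2 + 2 + 4 + 4 + 4 + 4 + 2 + 3 = 28 candies and still no flavour has 5.
One more candy lands in a flavour already at 4, so 29 draws are enough and 28 are not.

29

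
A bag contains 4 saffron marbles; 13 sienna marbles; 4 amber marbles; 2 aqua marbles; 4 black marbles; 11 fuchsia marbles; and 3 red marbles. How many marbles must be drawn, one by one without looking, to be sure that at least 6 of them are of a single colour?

28

The 7 colours are the holes; the marbles drawn are the pigeons.
To avoid 6 of any one colour, the worst case takes at most 5 of each colour, or every marble of a colour that has fewer than 5.
That gives 4 + 5 + 4 + 2 + 4 + 5 + 3 = 27 marbles with no colour reaching 6.
The next marble forces some colour to 6, so 27 + 1 = 28.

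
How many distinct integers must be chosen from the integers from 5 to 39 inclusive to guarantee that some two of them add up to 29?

Two chosen integers sum to 29 exactly when both halves of some pair {x, 29−x} with 5 ≤ x ≤ 29−x ≤ 24 are chosen — 10 such pairs.
The remaining 15 elements (those with no distinct partner in range) can never complete a 29-sum, so the worst case takes all of them and one from each pair: 15 + 10 = 25.
The 26th integer has to be the second member of some pair, so 25 + 1 = 26.

26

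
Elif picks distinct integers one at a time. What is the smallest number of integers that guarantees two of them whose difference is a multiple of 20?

21

Integers whose pairwise differences are multiples of 20 are exactly those sharing a remainder mod 20. By pigeonhole, the 20 residue classes mod 20 are the pigeonholes.
With 20 integers one could put 1 in each residue class and have no class reach 2.
The 21st integer pushes some class to 2, so 20·1 + 1 = 21.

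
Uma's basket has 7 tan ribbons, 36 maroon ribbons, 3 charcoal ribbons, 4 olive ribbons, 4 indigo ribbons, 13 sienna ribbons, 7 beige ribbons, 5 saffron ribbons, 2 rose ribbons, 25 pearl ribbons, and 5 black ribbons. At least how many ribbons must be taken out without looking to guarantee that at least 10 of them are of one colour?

65

An adversary could hand out at most 9 ribbons per colour (8 colours run out sooner): 7 + 9 + 3 + 4 + 4 + 9 + 7 + 5 + 2 + 9 + 5 = 64 ribbons and still no colour has 10.
By the pigeonhole principle, one more ribbon lands in a colour already at 9, so 65 draws are enough and 64 are not.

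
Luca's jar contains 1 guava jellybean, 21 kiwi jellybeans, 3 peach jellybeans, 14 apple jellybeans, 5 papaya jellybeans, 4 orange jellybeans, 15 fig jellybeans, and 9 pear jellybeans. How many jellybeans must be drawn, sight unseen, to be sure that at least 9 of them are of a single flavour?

An adversary could hand out at most 8 jellybeans per flavour (4 flavours run out sooner): 1 + 8 + 3 + 8 + 5 + 4 + 8 + 8 = 45 jellybeans and still no flavour has 9.
By pigeonhole, one more jellybean lands in a flavour already at 8, so 46 draws are enough and 45 are not.

46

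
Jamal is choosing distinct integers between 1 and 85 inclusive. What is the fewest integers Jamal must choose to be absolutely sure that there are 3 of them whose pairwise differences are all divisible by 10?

Integers whose pairwise differences are multiples of 10 are exactly those sharing a remainder mod 10. Pigeonhole: the 10 residue classes mod 10 are the pigeonholes.
With 20 integers one could put 2 in each residue class and have no class reach 3.
The 21st integer pushes some class to 3, so 10·2 + 1 = 21.

21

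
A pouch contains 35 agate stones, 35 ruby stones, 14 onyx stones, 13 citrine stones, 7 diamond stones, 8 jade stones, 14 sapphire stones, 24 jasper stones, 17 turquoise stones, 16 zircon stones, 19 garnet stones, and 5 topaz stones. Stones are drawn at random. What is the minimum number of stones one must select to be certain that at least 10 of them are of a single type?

Pigeonhole: put each drawn stone into a box by type. The largest draw with every box below 10 takes min(count, 9) from each type; types with fewer than 9 contribute all they have.
Σ min(cᵢ, 9) = 9 + 9 + 9 + 9 + 7 + 8 + 9 + 9 + 9 + 9 + 9 + 5 = 101.
Draw number 101 + 1 = 102 must push one box to 10.

102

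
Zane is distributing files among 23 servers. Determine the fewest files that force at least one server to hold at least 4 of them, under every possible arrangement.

With 69 files one could put exactly 3 in each of the 23 servers, and no server would reach 4.
One more file must land in a server that already has 3, giving it 4.
So 23 × 3 + 1 = 70 files are required.

70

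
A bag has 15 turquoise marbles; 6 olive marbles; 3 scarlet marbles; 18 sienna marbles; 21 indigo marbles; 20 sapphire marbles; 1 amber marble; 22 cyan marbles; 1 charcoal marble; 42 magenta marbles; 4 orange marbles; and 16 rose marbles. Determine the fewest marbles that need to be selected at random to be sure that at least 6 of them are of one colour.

An adversary could hand out at most 5 marbles per colour (4 colours run out sooner): 5 + 5 + 3 + 5 + 5 + 5 + 1 + 5 + 1 + 5 + 4 + 5 = 49 marbles and still no colour has 6.
By the pigeonhole principle, one more marble lands in a colour already at 5, so 50 draws are enough and 49 are not.

50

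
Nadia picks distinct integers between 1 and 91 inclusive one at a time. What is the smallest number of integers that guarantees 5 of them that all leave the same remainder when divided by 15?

By the pigeonhole principle, the 15 residue classes mod 15 are the pigeonholes.
With 60 integers one could put 4 in each residue class and have no class reach 5.
The 61st integer pushes some class to 5, so 15·4 + 1 = 61.

61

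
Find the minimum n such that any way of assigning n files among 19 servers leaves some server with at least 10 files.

With 171 files one could put exactly 9 in each of the 19 servers, and no server would reach 10.
One more file must land in a server that already has 9, giving it 10.
So 19 × 9 + 1 = 172 files are required.

172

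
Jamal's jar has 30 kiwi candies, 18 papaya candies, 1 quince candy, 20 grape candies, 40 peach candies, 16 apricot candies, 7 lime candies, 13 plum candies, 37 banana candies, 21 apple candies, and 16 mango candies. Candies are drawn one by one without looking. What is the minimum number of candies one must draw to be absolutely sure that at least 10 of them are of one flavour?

An adversary could hand out at most 9 candies per flavour (quince, lime run out sooner): 9 + 9 + 1 + 9 + 9 + 9 + 7 + 9 + 9 + 9 + 9 = 89 candies and still no flavour has 10.
By the pigeonhole principle, one more candy lands in a flavour already at 9, so 90 draws are enough and 89 are not.

90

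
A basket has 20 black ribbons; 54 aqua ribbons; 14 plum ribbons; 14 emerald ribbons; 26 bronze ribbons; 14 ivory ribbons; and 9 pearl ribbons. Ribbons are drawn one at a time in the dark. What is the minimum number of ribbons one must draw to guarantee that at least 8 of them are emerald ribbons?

145

In the worst case for collecting emerald ribbons, every non-emerald ribbon comes out first.
There are 20 + 54 + 14 + 26 + 14 + 9 = 137 non-emerald ribbons altogether.
After those, each further ribbon must be emerald, so 137 + 8 = 145 draws guarantee 8 emerald ribbons.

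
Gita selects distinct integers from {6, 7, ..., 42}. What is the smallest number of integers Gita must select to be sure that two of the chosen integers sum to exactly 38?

25

A set avoiding the sum 38 can contain at most one of each pair {x, 38−x}, plus the 11 elements whose complement lies outside the range or equal to its own complement.
The integers 19, …, 42 (24 of them) are such a set: any two sum to at least 19+20 = 39 > 38.
By pigeonhole, any 25th integer completes one of the 13 pairs, so 25 choices force a sum of 38.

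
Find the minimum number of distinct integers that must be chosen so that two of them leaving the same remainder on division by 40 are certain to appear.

Pigeonhole: the 40 residue classes mod 40 are the pigeonholes.
With 40 integers one could put 1 in each residue class and have no class reach 2.
The 41st integer pushes some class to 2, so 40·1 + 1 = 41.

41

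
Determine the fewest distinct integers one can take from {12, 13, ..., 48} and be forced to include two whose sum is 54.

23

A set avoiding the sum 54 can contain at most one of each pair {x, 54−x}, plus the 7 elements whose complement lies outside the range or equal to its own complement.
The integers 27, …, 48 (22 of them) are such a set: any two sum to at least 27+28 = 55 > 54.
Any 23rd integer completes one of the 15 pairs, so 23 choices force a sum of 54.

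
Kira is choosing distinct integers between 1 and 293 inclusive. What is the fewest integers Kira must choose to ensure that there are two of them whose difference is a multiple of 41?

Integers whose pairwise differences are multiples of 41 are exactly those sharing a remainder mod 41. Pigeonhole: the 41 residue classes mod 41 are the pigeonholes.
With 41 integers one could put 1 in each residue class and have no class reach 2.
The 42nd integer pushes some class to 2, so 41·1 + 1 = 42.

42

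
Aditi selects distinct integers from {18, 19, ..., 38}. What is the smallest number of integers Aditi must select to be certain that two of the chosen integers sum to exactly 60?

A set avoiding the sum 60 can contain at most one of each pair {x, 60−x}, plus the 5 elements whose complement lies outside the range or equal to its own complement.
The integers 18, …, 30 (13 of them) are such a set: any two sum to at least 18+19 = 37 and at most 29+30 = 59 < 60.
By the pigeonhole principle, any 14th integer completes one of the 8 pairs, so 14 choices force a sum of 60.

14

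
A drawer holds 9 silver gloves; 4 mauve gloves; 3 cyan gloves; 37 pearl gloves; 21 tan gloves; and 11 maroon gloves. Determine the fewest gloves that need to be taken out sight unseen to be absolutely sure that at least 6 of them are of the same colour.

28

Put each drawn glove into a box by colour. The largest draw with every box below 6 takes min(count, 5) from each colour; colours with fewer than 5 contribute all they have.
Σ min(cᵢ, 5) = 5 + 4 + 3 + 5 + 5 + 5 = 27.
Draw number 27 + 1 = 28 must push one box to 6.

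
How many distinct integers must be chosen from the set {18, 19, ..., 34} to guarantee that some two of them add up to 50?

Two chosen integers sum to 50 exactly when both halves of some pair {x, 50−x} with 18 ≤ x ≤ 50−x ≤ 32 are chosen — 7 such pairs.
The remaining 3 elements (those with no distinct partner in range) can never complete a 50-sum, so the worst case takes all of them and one from each pair: 3 + 7 = 10.
The 11th integer has to be the second member of some pair, so 10 + 1 = 11.

11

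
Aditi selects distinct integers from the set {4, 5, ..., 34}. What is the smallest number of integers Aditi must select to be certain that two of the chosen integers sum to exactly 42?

Group the elements by complementary pair {x, 42−x}: {8,34}, {9,33}, {10,32}, …, giving 13 two-element pairs, the single value 21 (it cannot pair with itself since the integers are distinct), and 4 integers whose partner 42−x falls outside [4,34].
By the pigeonhole principle, treating each of those 18 groups as a pigeonhole, one can pick one integer per group — 18 integers — with no two summing to 42.
The 19th integer lands in an occupied pair, forcing a sum of 42.

19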